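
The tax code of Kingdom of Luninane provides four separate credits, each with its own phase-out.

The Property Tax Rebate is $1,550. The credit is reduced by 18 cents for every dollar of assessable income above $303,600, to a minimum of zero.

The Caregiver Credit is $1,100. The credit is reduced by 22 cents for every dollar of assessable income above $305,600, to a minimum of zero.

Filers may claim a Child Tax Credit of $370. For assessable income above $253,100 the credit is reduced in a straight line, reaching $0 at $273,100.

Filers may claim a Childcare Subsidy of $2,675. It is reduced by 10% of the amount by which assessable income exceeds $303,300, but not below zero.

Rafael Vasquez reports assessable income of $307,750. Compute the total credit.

$3,660

Property Tax Rebate: 18% of the $4,150 excess over $303,600 is $747; credit = $1,550 − $747 = $803.
Caregiver Credit: 22% of the $2,150 excess over $305,600 is $473; credit = $1,100 − $473 = $627.
Child Tax Credit: $307,750 is at or above $273,100, so the credit is $0.
Childcare Subsidy: 10% of the $4,450 excess over $303,300 is $445; credit = $2,675 − $445 = $2,230.
Total: $803 + $627 + $0 + $2,230 = $3,660.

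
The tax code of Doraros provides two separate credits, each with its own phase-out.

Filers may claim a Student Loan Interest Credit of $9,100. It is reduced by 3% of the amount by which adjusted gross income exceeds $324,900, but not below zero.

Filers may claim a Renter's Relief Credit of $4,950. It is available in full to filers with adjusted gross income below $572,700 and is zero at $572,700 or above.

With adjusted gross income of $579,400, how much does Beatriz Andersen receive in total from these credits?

$1,465

Student Loan Interest Credit: 3% of the $254,500 excess over $324,900 is $7,635; credit = $9,100 − $7,635 = $1,465.
Renter's Relief Credit: $579,400 meets or exceeds the $572,700 cutoff, so the credit is $0.
Total: $1,465 + $0 = $1,465.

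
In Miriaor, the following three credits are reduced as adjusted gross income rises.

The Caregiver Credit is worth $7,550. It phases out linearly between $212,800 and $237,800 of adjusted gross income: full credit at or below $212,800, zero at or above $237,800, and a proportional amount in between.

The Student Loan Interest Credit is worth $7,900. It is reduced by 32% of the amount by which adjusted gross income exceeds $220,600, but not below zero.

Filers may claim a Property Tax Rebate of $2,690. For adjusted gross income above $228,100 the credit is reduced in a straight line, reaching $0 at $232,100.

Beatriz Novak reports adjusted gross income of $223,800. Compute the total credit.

Caregiver Credit: $223,800 is $11,000 into a $25,000 phase-out range, leaving 14,000/25,000 of the credit: $7,550 × 14,000/25,000 = $4,228.
Student Loan Interest Credit: 32% of the $3,200 excess over $220,600 is $1,024; credit = $7,900 − $1,024 = $6,876.
Property Tax Rebate: $223,800 is at or below the $228,100 threshold, so the full $2,690 applies.
Total: $4,228 + $6,876 + $2,690 = $13,794.

$13,794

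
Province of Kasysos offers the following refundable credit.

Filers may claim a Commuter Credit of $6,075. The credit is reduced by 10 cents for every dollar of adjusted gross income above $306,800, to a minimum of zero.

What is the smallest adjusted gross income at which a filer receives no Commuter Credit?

The credit falls by 10% of each dollar above $306,800, so it reaches zero when the excess is $6,075 / 10% = $60,750: income = $306,800 + $60,750 = $367,550.

$367,550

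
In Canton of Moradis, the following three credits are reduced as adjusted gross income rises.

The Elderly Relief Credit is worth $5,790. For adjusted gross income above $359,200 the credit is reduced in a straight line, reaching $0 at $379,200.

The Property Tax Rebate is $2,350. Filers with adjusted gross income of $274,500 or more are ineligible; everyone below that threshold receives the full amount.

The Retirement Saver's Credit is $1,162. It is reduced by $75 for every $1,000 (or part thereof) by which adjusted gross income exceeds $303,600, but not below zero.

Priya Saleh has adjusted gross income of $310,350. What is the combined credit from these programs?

Elderly Relief Credit: $310,350 is at or below the $359,200 threshold, so the full $5,790 applies.
Property Tax Rebate: $310,350 meets or exceeds the $274,500 cutoff, so the credit is $0.
Retirement Saver's Credit: income exceeds $303,600 by $6,750, which is 7 full-or-partial $1,000 increments; reduction = 7 × $75 = $525, leaving $637.
Total: $5,790 + $0 + $637 = $6,427.

$6,427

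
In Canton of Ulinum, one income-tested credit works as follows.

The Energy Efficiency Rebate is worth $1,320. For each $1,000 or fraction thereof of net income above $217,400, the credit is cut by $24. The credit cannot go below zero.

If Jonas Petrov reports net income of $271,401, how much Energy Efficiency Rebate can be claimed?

Energy Efficiency Rebate: income exceeds $217,400 by $54,001 → 55 increments × $24 = $1,320 ≥ base, so the credit is $0.

$0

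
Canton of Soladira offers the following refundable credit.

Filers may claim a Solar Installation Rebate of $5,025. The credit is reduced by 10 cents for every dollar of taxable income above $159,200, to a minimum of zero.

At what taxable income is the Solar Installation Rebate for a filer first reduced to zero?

The credit falls by 10% of each dollar above $159,200, so it reaches zero when the excess is $5,025 / 10% = $50,250: income = $159,200 + $50,250 = $209,450.

$209,450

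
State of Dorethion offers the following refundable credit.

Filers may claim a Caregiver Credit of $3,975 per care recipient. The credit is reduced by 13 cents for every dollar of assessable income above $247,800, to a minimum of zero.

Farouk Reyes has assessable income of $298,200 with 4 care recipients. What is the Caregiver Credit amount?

Caregiver Credit: base = 4 × $3,975 = $15,900. 13% of the $50,400 excess over $247,800 is $6,552; credit = $15,900 − $6,552 = $9,348.

$9,348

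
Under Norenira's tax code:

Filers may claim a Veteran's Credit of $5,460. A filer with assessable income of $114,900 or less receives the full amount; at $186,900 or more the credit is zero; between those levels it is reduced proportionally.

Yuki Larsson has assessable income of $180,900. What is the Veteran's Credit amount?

Veteran's Credit: $180,900 is $66,000 into a $72,000 phase-out range, leaving 6,000/72,000 of the credit: $5,460 × 6,000/72,000 = $455.

$455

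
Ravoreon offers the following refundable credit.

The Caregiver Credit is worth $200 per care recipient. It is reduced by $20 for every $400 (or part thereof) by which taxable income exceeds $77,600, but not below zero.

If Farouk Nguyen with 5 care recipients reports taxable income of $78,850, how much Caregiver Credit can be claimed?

$920

Caregiver Credit: base = 5 × $200 = $1,000. income exceeds $77,600 by $1,250, which is 4 full-or-partial $400 increments; reduction = 4 × $20 = $80, leaving $920.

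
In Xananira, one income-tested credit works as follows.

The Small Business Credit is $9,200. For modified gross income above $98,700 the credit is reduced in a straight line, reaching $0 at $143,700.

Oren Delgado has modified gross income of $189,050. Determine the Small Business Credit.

Small Business Credit: $189,050 is at or above $143,700, so the credit is $0.

$0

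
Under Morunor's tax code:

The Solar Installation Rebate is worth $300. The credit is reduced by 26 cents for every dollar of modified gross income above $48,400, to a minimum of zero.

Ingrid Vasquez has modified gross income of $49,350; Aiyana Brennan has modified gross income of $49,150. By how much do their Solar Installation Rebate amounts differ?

Ingrid ($49,350): Solar Installation Rebate: 26% of the $950 excess over $48,400 is $247; credit = $300 − $247 = $53.
Aiyana ($49,150): Solar Installation Rebate: 26% of the $750 excess over $48,400 is $195; credit = $300 − $195 = $105.
Difference: |$53 − $105| = $52.

$52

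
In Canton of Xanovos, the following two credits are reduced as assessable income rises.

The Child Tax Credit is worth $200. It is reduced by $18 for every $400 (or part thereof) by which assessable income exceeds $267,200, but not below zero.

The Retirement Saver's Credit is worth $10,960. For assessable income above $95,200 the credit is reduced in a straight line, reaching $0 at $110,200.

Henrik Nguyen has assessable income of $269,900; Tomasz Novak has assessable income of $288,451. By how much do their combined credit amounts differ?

Henrik ($269,900): Child Tax Credit: income exceeds $267,200 by $2,700, which is 7 full-or-partial $400 increments; reduction = 7 × $18 = $126, leaving $74. Retirement Saver's Credit: $269,900 is at or above $110,200, so the credit is $0. total $74 + $0 = $74
Tomasz ($288,451): Child Tax Credit: income exceeds $267,200 by $21,251 → 54 increments × $18 = $972 ≥ base, so the credit is $0. Retirement Saver's Credit: $288,451 is at or above $110,200, so the credit is $0. total $0 + $0 = $0
Difference: |$74 − $0| = $74.

$74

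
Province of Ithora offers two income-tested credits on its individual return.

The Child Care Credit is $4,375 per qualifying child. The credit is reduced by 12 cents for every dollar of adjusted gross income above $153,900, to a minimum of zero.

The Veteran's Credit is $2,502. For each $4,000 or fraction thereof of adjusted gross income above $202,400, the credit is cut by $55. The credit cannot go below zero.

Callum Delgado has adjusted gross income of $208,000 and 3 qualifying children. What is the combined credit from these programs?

Child Care Credit: base = 3 × $4,375 = $13,125. 12% of the $54,100 excess over $153,900 is $6,492; credit = $13,125 − $6,492 = $6,633.
Veteran's Credit: income exceeds $202,400 by $5,600, which is 2 full-or-partial $4,000 increments; reduction = 2 × $55 = $110, leaving $2,392.
Total: $6,633 + $2,392 = $9,025.

$9,025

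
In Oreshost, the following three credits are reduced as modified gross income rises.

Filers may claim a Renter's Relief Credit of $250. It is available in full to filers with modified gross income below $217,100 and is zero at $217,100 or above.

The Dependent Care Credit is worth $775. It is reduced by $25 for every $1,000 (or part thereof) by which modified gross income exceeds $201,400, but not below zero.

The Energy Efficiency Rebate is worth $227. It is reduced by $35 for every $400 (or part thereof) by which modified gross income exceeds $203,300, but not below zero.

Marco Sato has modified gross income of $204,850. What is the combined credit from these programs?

Renter's Relief Credit: $204,850 is below the $217,100 cutoff, so the full $250 applies.
Dependent Care Credit: income exceeds $201,400 by $3,450, which is 4 full-or-partial $1,000 increments; reduction = 4 × $25 = $100, leaving $675.
Energy Efficiency Rebate: income exceeds $203,300 by $1,550, which is 4 full-or-partial $400 increments; reduction = 4 × $35 = $140, leaving $87.
Total: $250 + $675 + $87 = $1,012.

$1,012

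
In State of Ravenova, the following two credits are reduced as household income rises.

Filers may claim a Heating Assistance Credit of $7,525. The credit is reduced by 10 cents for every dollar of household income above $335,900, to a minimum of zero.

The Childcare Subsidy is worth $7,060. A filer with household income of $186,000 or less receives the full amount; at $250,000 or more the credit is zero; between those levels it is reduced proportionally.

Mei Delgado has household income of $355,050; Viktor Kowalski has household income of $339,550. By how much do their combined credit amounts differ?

Mei ($355,050): Heating Assistance Credit: 10% of the $19,150 excess over $335,900 is $1,915; credit = $7,525 − $1,915 = $5,610. Childcare Subsidy: $355,050 is at or above $250,000, so the credit is $0. total $5,610 + $0 = $5,610
Viktor ($339,550): Heating Assistance Credit: 10% of the $3,650 excess over $335,900 is $365; credit = $7,525 − $365 = $7,160. Childcare Subsidy: $339,550 is at or above $250,000, so the credit is $0. total $7,160 + $0 = $7,160
Difference: |$5,610 − $7,160| = $1,550.

$1,550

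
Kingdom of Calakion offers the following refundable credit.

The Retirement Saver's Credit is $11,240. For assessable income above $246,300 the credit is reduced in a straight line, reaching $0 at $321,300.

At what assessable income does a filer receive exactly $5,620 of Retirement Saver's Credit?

$5,620 is 5,620/11,240 of the full $11,240, so 5,620/11,240 of the $75,000 range has been used: income = $246,300 + $75,000 × 5,620/11,240 = $283,800.

$283,800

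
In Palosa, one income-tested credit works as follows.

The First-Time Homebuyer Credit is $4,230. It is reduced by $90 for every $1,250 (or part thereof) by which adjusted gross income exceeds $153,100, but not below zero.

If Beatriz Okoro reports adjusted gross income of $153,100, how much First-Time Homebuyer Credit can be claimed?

First-Time Homebuyer Credit: $153,100 is at or below the $153,100 threshold, so the full $4,230 applies.

$4,230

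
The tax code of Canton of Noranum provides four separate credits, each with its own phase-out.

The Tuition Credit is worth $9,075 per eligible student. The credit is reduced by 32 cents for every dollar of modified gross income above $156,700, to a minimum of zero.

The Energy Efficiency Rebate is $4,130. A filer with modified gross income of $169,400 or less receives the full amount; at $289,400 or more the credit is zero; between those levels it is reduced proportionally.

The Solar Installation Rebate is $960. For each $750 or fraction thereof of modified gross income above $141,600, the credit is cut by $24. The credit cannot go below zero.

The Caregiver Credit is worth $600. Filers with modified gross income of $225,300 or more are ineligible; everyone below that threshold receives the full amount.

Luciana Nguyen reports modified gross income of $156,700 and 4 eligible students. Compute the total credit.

$41,486

Tuition Credit: base = 4 × $9,075 = $36,300. $156,700 is at or below the $156,700 threshold, so the full $36,300 applies.
Energy Efficiency Rebate: $156,700 is at or below the $169,400 threshold, so the full $4,130 applies.
Solar Installation Rebate: income exceeds $141,600 by $15,100, which is 21 full-or-partial $750 increments; reduction = 21 × $24 = $504, leaving $456.
Caregiver Credit: $156,700 is below the $225,300 cutoff, so the full $600 applies.
Total: $36,300 + $4,130 + $456 + $600 = $41,486.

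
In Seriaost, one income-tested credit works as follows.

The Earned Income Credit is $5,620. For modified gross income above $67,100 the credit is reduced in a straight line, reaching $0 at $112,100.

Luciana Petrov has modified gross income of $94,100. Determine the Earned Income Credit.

Earned Income Credit: $94,100 is $27,000 into a $45,000 phase-out range, leaving 18,000/45,000 of the credit: $5,620 × 18,000/45,000 = $2,248.

$2,248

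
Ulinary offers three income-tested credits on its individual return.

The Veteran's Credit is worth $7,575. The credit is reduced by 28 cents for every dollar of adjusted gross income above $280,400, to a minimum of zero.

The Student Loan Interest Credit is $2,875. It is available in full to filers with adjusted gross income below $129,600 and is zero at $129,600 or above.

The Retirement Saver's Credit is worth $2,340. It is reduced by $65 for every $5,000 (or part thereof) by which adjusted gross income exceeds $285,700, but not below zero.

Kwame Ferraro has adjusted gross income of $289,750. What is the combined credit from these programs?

$7,232

Veteran's Credit: 28% of the $9,350 excess over $280,400 is $2,618; credit = $7,575 − $2,618 = $4,957.
Student Loan Interest Credit: $289,750 meets or exceeds the $129,600 cutoff, so the credit is $0.
Retirement Saver's Credit: income exceeds $285,700 by $4,050, which is 1 full-or-partial $5,000 increment; reduction = 1 × $65 = $65, leaving $2,275.
Total: $4,957 + $0 + $2,275 = $7,232.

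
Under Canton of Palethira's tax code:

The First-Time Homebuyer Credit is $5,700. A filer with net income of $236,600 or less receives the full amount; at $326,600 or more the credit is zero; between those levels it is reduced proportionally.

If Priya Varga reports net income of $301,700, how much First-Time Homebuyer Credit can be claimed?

$1,577

First-Time Homebuyer Credit: $301,700 is $65,100 into a $90,000 phase-out range, leaving 24,900/90,000 of the credit: $5,700 × 24,900/90,000 = $1,577.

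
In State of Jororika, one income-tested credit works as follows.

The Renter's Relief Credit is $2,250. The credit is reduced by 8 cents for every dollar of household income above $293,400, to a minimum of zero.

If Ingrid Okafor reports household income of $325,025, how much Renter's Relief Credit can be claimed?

Renter's Relief Credit: 8% of the $31,625 excess over $293,400 is $2,530 ≥ base, so the credit is $0.

$0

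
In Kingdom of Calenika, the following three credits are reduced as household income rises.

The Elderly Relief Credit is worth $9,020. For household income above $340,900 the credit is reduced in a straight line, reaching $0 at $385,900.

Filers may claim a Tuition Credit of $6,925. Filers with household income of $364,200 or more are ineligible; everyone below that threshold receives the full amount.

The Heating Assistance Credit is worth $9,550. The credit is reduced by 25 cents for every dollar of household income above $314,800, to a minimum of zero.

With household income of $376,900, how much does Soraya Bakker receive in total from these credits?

Elderly Relief Credit: $376,900 is $36,000 into a $45,000 phase-out range, leaving 9,000/45,000 of the credit: $9,020 × 9,000/45,000 = $1,804.
Tuition Credit: $376,900 meets or exceeds the $364,200 cutoff, so the credit is $0.
Heating Assistance Credit: 25% of the $62,100 excess over $314,800 is $15,525 ≥ base, so the credit is $0.
Total: $1,804 + $0 + $0 = $1,804.

$1,804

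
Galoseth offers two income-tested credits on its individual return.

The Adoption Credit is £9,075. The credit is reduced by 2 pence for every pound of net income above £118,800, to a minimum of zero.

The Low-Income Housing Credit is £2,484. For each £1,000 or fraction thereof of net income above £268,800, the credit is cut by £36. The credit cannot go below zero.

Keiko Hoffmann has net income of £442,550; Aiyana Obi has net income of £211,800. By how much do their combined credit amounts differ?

£7,099

Keiko (£442,550): Adoption Credit: 2% of the £323,750 excess over £118,800 is £6,475; credit = £9,075 − £6,475 = £2,600. Low-Income Housing Credit: income exceeds £268,800 by £173,750 → 174 increments × £36 = £6,264 ≥ base, so the credit is £0. total £2,600 + £0 = £2,600
Aiyana (£211,800): Adoption Credit: 2% of the £93,000 excess over £118,800 is £1,860; credit = £9,075 − £1,860 = £7,215. Low-Income Housing Credit: £211,800 is at or below the £268,800 threshold, so the full £2,484 applies. total £7,215 + £2,484 = £9,699
Difference: |£2,600 − £9,699| = £7,099.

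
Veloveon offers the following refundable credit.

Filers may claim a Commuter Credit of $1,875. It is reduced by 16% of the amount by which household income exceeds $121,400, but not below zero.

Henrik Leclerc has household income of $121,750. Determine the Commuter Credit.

$1,819

Commuter Credit: 16% of the $350 excess over $121,400 is $56; credit = $1,875 − $56 = $1,819.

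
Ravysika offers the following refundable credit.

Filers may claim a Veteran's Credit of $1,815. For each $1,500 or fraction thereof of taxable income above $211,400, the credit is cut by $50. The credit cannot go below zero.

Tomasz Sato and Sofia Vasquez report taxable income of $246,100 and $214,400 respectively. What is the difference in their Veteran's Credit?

$1,100

Tomasz ($246,100): Veteran's Credit: income exceeds $211,400 by $34,700, which is 24 full-or-partial $1,500 increments; reduction = 24 × $50 = $1,200, leaving $615.
Sofia ($214,400): Veteran's Credit: income exceeds $211,400 by $3,000, which is 2 full-or-partial $1,500 increments; reduction = 2 × $50 = $100, leaving $1,715.
Difference: |$615 − $1,715| = $1,100.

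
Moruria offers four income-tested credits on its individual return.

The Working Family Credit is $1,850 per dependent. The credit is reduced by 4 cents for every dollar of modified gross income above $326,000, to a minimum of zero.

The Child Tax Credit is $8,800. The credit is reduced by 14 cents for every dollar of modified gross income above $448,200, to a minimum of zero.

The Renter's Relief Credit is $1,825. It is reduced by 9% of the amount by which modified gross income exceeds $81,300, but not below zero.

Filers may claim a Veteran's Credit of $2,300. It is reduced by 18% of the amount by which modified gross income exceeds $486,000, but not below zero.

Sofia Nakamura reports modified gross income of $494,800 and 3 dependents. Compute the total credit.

Working Family Credit: base = 3 × $1,850 = $5,550. 4% of the $168,800 excess over $326,000 is $6,752 ≥ base, so the credit is $0.
Child Tax Credit: 14% of the $46,600 excess over $448,200 is $6,524; credit = $8,800 − $6,524 = $2,276.
Renter's Relief Credit: 9% of the $413,500 excess over $81,300 is $37,215 ≥ base, so the credit is $0.
Veteran's Credit: 18% of the $8,800 excess over $486,000 is $1,584; credit = $2,300 − $1,584 = $716.
Total: $0 + $2,276 + $0 + $716 = $2,992.

$2,992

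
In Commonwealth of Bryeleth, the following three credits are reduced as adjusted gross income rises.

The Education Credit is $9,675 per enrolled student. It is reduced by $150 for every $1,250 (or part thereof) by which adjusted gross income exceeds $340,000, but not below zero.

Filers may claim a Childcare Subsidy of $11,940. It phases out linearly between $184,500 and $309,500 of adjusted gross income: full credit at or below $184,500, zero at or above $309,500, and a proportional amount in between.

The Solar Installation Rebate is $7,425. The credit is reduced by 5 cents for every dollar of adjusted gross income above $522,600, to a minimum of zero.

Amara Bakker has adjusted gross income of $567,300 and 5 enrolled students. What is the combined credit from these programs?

Education Credit: base = 5 × $9,675 = $48,375. income exceeds $340,000 by $227,300, which is 182 full-or-partial $1,250 increments; reduction = 182 × $150 = $27,300, leaving $21,075.
Childcare Subsidy: $567,300 is at or above $309,500, so the credit is $0.
Solar Installation Rebate: 5% of the $44,700 excess over $522,600 is $2,235; credit = $7,425 − $2,235 = $5,190.
Total: $21,075 + $0 + $5,190 = $26,265.

$26,265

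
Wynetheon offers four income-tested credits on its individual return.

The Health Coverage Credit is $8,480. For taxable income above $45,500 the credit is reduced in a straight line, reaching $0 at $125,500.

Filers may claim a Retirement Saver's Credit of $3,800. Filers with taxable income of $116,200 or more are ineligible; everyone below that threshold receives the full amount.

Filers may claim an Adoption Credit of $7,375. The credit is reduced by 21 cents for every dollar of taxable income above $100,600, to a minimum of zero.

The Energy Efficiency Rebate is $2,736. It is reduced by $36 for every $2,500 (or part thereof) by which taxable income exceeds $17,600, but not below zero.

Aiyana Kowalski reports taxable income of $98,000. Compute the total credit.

Health Coverage Credit: $98,000 is $52,500 into a $80,000 phase-out range, leaving 27,500/80,000 of the credit: $8,480 × 27,500/80,000 = $2,915.
Retirement Saver's Credit: $98,000 is below the $116,200 cutoff, so the full $3,800 applies.
Adoption Credit: $98,000 is at or below the $100,600 threshold, so the full $7,375 applies.
Energy Efficiency Rebate: income exceeds $17,600 by $80,400, which is 33 full-or-partial $2,500 increments; reduction = 33 × $36 = $1,188, leaving $1,548.
Total: $2,915 + $3,800 + $7,375 + $1,548 = $15,638.

$15,638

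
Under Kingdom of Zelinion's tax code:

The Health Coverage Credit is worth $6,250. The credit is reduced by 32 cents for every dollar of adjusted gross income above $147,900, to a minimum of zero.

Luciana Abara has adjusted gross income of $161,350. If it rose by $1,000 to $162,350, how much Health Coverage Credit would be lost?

At $161,350 — 32% of the $13,450 excess over $147,900 is $4,304; credit = $6,250 − $4,304 = $1,946.
At $162,350 — 32% of the $14,450 excess over $147,900 is $4,624; credit = $6,250 − $4,624 = $1,626.
Lost: $1,946 − $1,626 = $320.

$320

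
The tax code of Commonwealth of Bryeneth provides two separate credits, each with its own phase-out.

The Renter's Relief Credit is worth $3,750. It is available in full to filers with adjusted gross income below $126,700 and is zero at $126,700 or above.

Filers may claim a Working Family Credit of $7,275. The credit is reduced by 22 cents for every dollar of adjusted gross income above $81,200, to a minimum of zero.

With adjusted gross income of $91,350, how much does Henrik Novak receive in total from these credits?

Renter's Relief Credit: $91,350 is below the $126,700 cutoff, so the full $3,750 applies.
Working Family Credit: 22% of the $10,150 excess over $81,200 is $2,233; credit = $7,275 − $2,233 = $5,042.
Total: $3,750 + $5,042 = $8,792.

$8,792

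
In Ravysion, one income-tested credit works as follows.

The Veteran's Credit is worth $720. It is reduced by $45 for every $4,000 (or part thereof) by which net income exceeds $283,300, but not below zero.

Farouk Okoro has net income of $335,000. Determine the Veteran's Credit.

$135

Veteran's Credit: income exceeds $283,300 by $51,700, which is 13 full-or-partial $4,000 increments; reduction = 13 × $45 = $585, leaving $135.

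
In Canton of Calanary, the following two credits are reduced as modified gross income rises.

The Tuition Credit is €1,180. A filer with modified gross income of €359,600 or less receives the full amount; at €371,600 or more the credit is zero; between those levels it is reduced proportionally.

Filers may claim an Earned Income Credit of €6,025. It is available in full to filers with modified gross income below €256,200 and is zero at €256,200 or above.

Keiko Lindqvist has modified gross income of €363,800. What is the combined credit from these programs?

Tuition Credit: €363,800 is €4,200 into a €12,000 phase-out range, leaving 7,800/12,000 of the credit: €1,180 × 7,800/12,000 = €767.
Earned Income Credit: €363,800 meets or exceeds the €256,200 cutoff, so the credit is €0.
Total: €767 + €0 = €767.

€767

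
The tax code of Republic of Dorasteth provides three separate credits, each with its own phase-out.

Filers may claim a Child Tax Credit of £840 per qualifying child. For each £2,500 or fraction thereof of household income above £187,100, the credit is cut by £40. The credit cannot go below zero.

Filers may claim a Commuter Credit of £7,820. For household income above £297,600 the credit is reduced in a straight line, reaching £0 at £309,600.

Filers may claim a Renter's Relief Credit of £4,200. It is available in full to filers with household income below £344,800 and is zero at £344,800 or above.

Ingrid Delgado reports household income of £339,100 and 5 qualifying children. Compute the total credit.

Child Tax Credit: base = 5 × £840 = £4,200. income exceeds £187,100 by £152,000, which is 61 full-or-partial £2,500 increments; reduction = 61 × £40 = £2,440, leaving £1,760.
Commuter Credit: £339,100 is at or above £309,600, so the credit is £0.
Renter's Relief Credit: £339,100 is below the £344,800 cutoff, so the full £4,200 applies.
Total: £1,760 + £0 + £4,200 = £5,960.

£5,960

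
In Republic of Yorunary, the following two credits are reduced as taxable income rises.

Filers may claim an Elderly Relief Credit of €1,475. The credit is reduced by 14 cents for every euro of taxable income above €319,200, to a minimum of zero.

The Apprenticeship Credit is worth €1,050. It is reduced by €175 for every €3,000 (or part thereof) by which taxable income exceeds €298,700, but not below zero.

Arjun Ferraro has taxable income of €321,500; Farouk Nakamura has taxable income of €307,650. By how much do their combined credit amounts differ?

Arjun (€321,500): Elderly Relief Credit: 14% of the €2,300 excess over €319,200 is €322; credit = €1,475 − €322 = €1,153. Apprenticeship Credit: income exceeds €298,700 by €22,800 → 8 increments × €175 = €1,400 ≥ base, so the credit is €0. total €1,153 + €0 = €1,153
Farouk (€307,650): Elderly Relief Credit: €307,650 is at or below the €319,200 threshold, so the full €1,475 applies. Apprenticeship Credit: income exceeds €298,700 by €8,950, which is 3 full-or-partial €3,000 increments; reduction = 3 × €175 = €525, leaving €525. total €1,475 + €525 = €2,000
Difference: |€1,153 − €2,000| = €847.

€847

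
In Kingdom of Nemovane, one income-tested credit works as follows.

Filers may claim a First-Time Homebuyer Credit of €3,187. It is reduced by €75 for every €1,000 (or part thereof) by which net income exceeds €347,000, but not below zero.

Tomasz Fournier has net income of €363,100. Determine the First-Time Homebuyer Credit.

€1,912

First-Time Homebuyer Credit: income exceeds €347,000 by €16,100, which is 17 full-or-partial €1,000 increments; reduction = 17 × €75 = €1,275, leaving €1,912.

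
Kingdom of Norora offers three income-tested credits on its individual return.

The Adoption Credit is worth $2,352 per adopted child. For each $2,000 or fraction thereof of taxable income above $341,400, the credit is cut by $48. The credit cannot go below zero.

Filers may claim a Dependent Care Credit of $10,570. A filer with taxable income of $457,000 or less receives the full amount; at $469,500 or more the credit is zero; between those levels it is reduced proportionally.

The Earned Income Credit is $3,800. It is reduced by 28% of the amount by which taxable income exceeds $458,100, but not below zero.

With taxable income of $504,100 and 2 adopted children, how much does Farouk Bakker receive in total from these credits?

Adoption Credit: base = 2 × $2,352 = $4,704. income exceeds $341,400 by $162,700, which is 82 full-or-partial $2,000 increments; reduction = 82 × $48 = $3,936, leaving $768.
Dependent Care Credit: $504,100 is at or above $469,500, so the credit is $0.
Earned Income Credit: 28% of the $46,000 excess over $458,100 is $12,880 ≥ base, so the credit is $0.
Total: $768 + $0 + $0 = $768.

$768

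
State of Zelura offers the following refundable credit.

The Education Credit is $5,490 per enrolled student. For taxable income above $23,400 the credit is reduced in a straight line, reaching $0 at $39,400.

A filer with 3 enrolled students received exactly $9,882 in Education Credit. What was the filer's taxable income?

Full credit = 3 × $5,490 = $16,470.
$9,882 is 9,882/16,470 of the full $16,470, so 6,588/16,470 of the $16,000 range has been used: income = $23,400 + $16,000 × 6,588/16,470 = $29,800.

$29,800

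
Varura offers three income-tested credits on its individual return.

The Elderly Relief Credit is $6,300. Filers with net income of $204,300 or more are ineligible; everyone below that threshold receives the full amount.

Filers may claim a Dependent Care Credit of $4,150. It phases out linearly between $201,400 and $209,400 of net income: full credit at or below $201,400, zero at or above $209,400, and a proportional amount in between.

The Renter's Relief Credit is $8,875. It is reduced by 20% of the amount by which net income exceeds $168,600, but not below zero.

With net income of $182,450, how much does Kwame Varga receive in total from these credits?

Elderly Relief Credit: $182,450 is below the $204,300 cutoff, so the full $6,300 applies.
Dependent Care Credit: $182,450 is at or below the $201,400 threshold, so the full $4,150 applies.
Renter's Relief Credit: 20% of the $13,850 excess over $168,600 is $2,770; credit = $8,875 − $2,770 = $6,105.
Total: $6,300 + $4,150 + $6,105 = $16,555.

$16,555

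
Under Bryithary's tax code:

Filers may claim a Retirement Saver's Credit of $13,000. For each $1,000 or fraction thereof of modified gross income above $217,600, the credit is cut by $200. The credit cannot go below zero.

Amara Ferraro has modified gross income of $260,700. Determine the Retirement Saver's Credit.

Retirement Saver's Credit: income exceeds $217,600 by $43,100, which is 44 full-or-partial $1,000 increments; reduction = 44 × $200 = $8,800, leaving $4,200.

$4,200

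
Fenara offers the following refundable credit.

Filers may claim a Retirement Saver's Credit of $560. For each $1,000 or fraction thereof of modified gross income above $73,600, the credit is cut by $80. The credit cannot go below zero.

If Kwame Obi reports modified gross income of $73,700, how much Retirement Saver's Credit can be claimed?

$480

Retirement Saver's Credit: income exceeds $73,600 by $100, which is 1 full-or-partial $1,000 increment; reduction = 1 × $80 = $80, leaving $480.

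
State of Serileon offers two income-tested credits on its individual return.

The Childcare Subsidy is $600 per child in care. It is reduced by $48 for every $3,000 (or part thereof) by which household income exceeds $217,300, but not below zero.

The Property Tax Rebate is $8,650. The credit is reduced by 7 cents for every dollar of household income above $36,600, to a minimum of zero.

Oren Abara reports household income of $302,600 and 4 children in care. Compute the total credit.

Childcare Subsidy: base = 4 × $600 = $2,400. income exceeds $217,300 by $85,300, which is 29 full-or-partial $3,000 increments; reduction = 29 × $48 = $1,392, leaving $1,008.
Property Tax Rebate: 7% of the $266,000 excess over $36,600 is $18,620 ≥ base, so the credit is $0.
Total: $1,008 + $0 = $1,008.

$1,008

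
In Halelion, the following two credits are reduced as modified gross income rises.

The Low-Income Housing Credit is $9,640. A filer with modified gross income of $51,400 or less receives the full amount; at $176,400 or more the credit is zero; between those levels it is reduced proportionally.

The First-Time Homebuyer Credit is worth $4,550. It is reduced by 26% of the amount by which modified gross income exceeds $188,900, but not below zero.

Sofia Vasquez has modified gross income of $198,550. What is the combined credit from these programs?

Low-Income Housing Credit: $198,550 is at or above $176,400, so the credit is $0.
First-Time Homebuyer Credit: 26% of the $9,650 excess over $188,900 is $2,509; credit = $4,550 − $2,509 = $2,041.
Total: $0 + $2,041 = $2,041.

$2,041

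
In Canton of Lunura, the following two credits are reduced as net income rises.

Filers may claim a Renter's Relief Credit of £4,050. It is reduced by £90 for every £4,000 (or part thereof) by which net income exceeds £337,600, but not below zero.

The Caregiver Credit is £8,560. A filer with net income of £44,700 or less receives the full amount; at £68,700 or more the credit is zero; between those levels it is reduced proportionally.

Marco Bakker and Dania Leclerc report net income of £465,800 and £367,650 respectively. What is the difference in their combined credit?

Marco (£465,800): Renter's Relief Credit: income exceeds £337,600 by £128,200, which is 33 full-or-partial £4,000 increments; reduction = 33 × £90 = £2,970, leaving £1,080. Caregiver Credit: £465,800 is at or above £68,700, so the credit is £0. total £1,080 + £0 = £1,080
Dania (£367,650): Renter's Relief Credit: income exceeds £337,600 by £30,050, which is 8 full-or-partial £4,000 increments; reduction = 8 × £90 = £720, leaving £3,330. Caregiver Credit: £367,650 is at or above £68,700, so the credit is £0. total £3,330 + £0 = £3,330
Difference: |£1,080 − £3,330| = £2,250.

£2,250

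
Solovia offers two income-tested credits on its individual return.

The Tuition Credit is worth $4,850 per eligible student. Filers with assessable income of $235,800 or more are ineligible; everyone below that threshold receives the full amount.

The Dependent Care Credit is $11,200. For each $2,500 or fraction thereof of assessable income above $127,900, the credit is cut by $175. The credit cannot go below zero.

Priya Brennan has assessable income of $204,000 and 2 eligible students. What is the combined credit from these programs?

$15,475

Tuition Credit: base = 2 × $4,850 = $9,700. $204,000 is below the $235,800 cutoff, so the full $9,700 applies.
Dependent Care Credit: income exceeds $127,900 by $76,100, which is 31 full-or-partial $2,500 increments; reduction = 31 × $175 = $5,425, leaving $5,775.
Total: $9,700 + $5,775 = $15,475.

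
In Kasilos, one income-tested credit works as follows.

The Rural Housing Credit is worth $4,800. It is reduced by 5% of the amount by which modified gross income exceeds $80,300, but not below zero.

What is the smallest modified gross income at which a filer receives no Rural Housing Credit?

$176,300

The credit falls by 5% of each dollar above $80,300, so it reaches zero when the excess is $4,800 / 5% = $96,000: income = $80,300 + $96,000 = $176,300.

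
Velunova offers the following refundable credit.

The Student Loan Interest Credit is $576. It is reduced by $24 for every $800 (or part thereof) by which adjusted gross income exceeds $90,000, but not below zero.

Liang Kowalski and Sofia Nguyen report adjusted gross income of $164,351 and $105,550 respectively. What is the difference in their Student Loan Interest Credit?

Liang ($164,351): Student Loan Interest Credit: income exceeds $90,000 by $74,351 → 93 increments × $24 = $2,232 ≥ base, so the credit is $0.
Sofia ($105,550): Student Loan Interest Credit: income exceeds $90,000 by $15,550, which is 20 full-or-partial $800 increments; reduction = 20 × $24 = $480, leaving $96.
Difference: |$0 − $96| = $96.

$96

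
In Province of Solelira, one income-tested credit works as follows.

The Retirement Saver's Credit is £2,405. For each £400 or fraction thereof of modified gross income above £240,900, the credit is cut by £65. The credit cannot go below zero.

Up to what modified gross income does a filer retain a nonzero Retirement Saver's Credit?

£255,300

After 36 increments the reduction is 36 × £65 = £2,340, leaving £65; one more increment wipes it out. Increment 36 ends at excess 36 × £400 = £14,400, so the highest qualifying income is £240,900 + £14,400 = £255,300.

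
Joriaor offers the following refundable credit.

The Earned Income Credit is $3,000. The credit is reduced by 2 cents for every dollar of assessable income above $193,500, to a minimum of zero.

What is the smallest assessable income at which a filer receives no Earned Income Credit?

$343,500

The credit falls by 2% of each dollar above $193,500, so it reaches zero when the excess is $3,000 / 2% = $150,000: income = $193,500 + $150,000 = $343,500.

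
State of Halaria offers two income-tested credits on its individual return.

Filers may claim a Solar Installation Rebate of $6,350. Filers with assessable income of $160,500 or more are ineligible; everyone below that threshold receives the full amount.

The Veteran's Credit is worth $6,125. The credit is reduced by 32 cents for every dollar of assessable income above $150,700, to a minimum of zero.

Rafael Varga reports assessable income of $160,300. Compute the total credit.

$9,403

Solar Installation Rebate: $160,300 is below the $160,500 cutoff, so the full $6,350 applies.
Veteran's Credit: 32% of the $9,600 excess over $150,700 is $3,072; credit = $6,125 − $3,072 = $3,053.
Total: $6,350 + $3,053 = $9,403.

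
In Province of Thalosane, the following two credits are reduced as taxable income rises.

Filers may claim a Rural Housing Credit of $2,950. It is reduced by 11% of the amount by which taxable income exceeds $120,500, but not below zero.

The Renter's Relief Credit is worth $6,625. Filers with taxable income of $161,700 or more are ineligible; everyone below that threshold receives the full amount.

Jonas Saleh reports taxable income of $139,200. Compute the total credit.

Rural Housing Credit: 11% of the $18,700 excess over $120,500 is $2,057; credit = $2,950 − $2,057 = $893.
Renter's Relief Credit: $139,200 is below the $161,700 cutoff, so the full $6,625 applies.
Total: $893 + $6,625 = $7,518.

$7,518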